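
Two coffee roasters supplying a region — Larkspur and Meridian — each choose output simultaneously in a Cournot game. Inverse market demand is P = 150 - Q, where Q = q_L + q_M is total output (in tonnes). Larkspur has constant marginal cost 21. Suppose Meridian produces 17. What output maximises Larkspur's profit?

With the rival's output fixed at 17, Larkspur's profit is π_L = (150 - 17 - q_L)q_L - (21q_L) = (133 - q_L)q_L - (21q_L).
∂π_L/∂q_L = 112 - 2q_L = 0, so q_L = 56.

56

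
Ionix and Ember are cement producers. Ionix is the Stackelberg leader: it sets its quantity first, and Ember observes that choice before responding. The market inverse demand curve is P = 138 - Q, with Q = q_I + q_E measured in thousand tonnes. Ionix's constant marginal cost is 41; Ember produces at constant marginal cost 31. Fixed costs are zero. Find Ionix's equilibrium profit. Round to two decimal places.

Solve by backward induction. Given q_I, the follower Ember maximises π_E = (138 - q_I - q_E)q_E - 31q_E.
∂π_E/∂q_E = 107 - q_I - 2q_E = 0 gives the reaction function q_E = (107 - q_I)/2.
Ionix substitutes q_E(q_I) into its own profit: π_I = q_I(138 - q_I - (107 - q_I)/2) - 41q_I = (169/2 - (1/2)q_I)q_I - 41q_I.
The leader's first-order condition 87/2 - q_I = 0 yields q_I = 87/2.
Then q_E = (107 - 87/2)/2 = 127/4.
Price P = 138 - 301/4 = 251/4.
Ionix's profit: (251/4 - 41)·(87/2) = 946.1250.

946.13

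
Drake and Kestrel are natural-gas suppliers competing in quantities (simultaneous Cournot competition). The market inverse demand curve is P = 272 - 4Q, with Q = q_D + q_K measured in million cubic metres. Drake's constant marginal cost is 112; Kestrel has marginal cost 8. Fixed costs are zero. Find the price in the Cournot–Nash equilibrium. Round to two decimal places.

130.67

Drake's profit: π_D = (272 - 4Q)q_D - (112q_D). Setting ∂π_D/∂q_D = 0: 160 - 8q_D - 4(q_K) = 0.
Kestrel's first-order condition: 264 - 8q_K - 4(q_D) = 0.
Best responses: q_D = (160 - 4q_K)/8, q_K = (264 - 4q_D)/8.
Substituting one into the other gives q_D = 14/3 and q_K = 92/3.
Total output Q = 106/3, so price P = 272 - 4·(106/3) = 392/3.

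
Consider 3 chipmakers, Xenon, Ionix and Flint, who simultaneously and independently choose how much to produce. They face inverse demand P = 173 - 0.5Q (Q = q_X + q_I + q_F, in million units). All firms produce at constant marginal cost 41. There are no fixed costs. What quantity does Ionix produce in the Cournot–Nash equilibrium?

66

A representative firm's profit is π_i = q_i(173 - 0.5Q) - 41q_i.
Setting ∂π_i/∂q_i = 0 with rivals' quantities fixed: 132 - q_i - (1/2)·Σ_{j≠i} q_j = 0.
With identical firms every q_j equals q_i, so Σ_{j≠i} q_j = 2q_i and 132 = 2q_i, giving q_i = 66.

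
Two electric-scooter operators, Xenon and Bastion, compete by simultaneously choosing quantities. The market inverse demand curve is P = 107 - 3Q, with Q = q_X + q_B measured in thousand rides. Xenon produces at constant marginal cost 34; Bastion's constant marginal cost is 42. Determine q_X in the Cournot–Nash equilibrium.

Xenon's profit: π_X = (107 - 3Q)q_X - (34q_X). Setting ∂π_X/∂q_X = 0: 73 - 6q_X - 3(q_B) = 0.
Bastion's profit: π_B = (107 - 3Q)q_B - (42q_B). Setting ∂π_B/∂q_B = 0: 65 - 6q_B - 3(q_X) = 0.
So q_X = (73 - 3q_B)/6 and q_B = (65 - 3q_X)/6.
Solving the pair: q_X = 9, q_B = 19/3.

9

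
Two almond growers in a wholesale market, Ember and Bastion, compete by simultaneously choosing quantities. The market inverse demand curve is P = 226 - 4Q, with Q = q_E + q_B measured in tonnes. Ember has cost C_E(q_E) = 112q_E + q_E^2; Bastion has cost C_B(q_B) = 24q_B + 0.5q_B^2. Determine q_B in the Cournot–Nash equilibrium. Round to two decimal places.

21.14

Ember's profit: π_E = (226 - 4Q)q_E - (112q_E + q_E²). Setting ∂π_E/∂q_E = 0: 114 - 10q_E - 4(q_B) = 0.
Bastion's first-order condition: 202 - 9q_B - 4(q_E) = 0.
Best responses: q_E = (114 - 4q_B)/10, q_B = (202 - 4q_E)/9.
Substituting one into the other gives q_E = 109/37 and q_B = 782/37.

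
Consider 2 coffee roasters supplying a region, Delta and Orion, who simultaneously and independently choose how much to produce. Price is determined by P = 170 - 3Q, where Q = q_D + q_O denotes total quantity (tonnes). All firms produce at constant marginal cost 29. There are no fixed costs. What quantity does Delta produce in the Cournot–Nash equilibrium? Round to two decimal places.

15.67

A representative firm's profit is π_i = q_i(170 - 3Q) - 29q_i.
First-order condition (treating rivals' output as given): 141 - 6q_i - 3q_j = 0.
With identical firms every q_j equals q_i, so q_j = q_i and 141 = 9q_i, giving q_i = 47/3.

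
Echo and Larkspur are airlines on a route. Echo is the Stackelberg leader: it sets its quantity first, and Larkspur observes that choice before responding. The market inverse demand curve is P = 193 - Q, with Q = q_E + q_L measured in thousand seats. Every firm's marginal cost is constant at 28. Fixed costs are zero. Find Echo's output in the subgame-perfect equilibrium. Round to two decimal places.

The follower Larkspur best-responds to any q_E: π_L = (193 - Q)q_L - 28q_L.
∂π_L/∂q_L = 165 - q_E - 2q_L = 0 gives the reaction function q_L = (165 - q_E)/2.
Echo substitutes q_L(q_E) into its own profit: π_E = q_E(193 - q_E - (165 - q_E)/2) - 28q_E = (221/2 - (1/2)q_E)q_E - 28q_E.
Leader FOC: 165/2 - q_E = 0, so q_E = 165/2.
Then q_L = (165 - 165/2)/2 = 165/4.

82.50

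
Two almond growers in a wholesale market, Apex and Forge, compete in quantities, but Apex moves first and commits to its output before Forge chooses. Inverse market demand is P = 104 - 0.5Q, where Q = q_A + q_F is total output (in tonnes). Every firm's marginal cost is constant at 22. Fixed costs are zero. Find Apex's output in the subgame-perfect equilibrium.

82

Solve by backward induction. Given q_A, the follower Forge maximises π_F = (104 - (1/2)q_A - (1/2)q_F)q_F - 22q_F.
∂π_F/∂q_F = 82 - (1/2)q_A - q_F = 0 gives the reaction function q_F = (82 - (1/2)q_A).
The leader anticipates this reaction. Substituting into P = 104 - 0.5Q gives P = 63 - (1/4)q_A, so π_A = (63 - (1/4)q_A)q_A - 22q_A.
The leader's first-order condition 41 - (1/2)q_A = 0 yields q_A = 82.
Then q_F = (82 - (1/2)·82) = 41.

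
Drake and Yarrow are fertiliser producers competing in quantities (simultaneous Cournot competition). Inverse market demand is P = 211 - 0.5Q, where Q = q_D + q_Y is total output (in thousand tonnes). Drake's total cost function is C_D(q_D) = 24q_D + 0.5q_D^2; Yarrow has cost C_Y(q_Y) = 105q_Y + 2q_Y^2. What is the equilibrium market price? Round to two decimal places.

Drake's profit: π_D = (211 - 0.5Q)q_D - (24q_D + (1/2)q_D²). Setting ∂π_D/∂q_D = 0: 187 - 2q_D - (1/2)(q_Y) = 0.
Yarrow's first-order condition: 106 - 5q_Y - (1/2)(q_D) = 0.
Rearranging gives the reaction functions q_D = (187 - (1/2)q_Y)/2 and q_Y = (106 - (1/2)q_D)/5.
Substituting one into the other gives q_D = 1176/13 and q_Y = 158/13.
Total output Q = 1334/13, so price P = 211 - (1/2)·(1334/13) = 159.6923.

159.69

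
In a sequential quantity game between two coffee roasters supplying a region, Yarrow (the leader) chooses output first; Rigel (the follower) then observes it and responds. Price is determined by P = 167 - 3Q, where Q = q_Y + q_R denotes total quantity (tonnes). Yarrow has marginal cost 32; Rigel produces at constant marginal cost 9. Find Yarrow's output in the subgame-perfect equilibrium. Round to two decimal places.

18.67

The follower Rigel best-responds to any q_Y: π_R = (167 - 3Q)q_R - 9q_R.
∂π_R/∂q_R = 158 - 3q_Y - 6q_R = 0 gives the reaction function q_R = (158 - 3q_Y)/6.
The leader anticipates this reaction. Substituting into P = 167 - 3Q gives P = 88 - (3/2)q_Y, so π_Y = (88 - (3/2)q_Y)q_Y - 32q_Y.
The leader's first-order condition 56 - 3q_Y = 0 yields q_Y = 56/3.
Then q_R = (158 - 3·(56/3))/6 = 17.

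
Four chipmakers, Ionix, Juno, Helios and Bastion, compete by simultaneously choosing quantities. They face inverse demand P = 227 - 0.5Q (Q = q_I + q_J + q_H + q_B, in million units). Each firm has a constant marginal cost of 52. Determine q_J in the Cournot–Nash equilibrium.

70

Each firm earns π_i = (227 - 0.5Q)q_i - 52q_i.
Setting ∂π_i/∂q_i = 0 with rivals' quantities fixed: 175 - q_i - (1/2)·Σ_{j≠i} q_j = 0.
With identical firms every q_j equals q_i, so Σ_{j≠i} q_j = 3q_i and 175 = (5/2)q_i, giving q_i = 70.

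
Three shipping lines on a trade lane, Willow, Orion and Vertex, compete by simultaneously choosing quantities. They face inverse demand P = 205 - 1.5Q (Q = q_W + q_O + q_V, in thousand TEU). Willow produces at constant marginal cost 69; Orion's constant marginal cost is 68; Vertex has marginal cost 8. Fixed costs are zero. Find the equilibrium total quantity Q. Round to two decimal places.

78.33

Willow's profit: π_W = (205 - 1.5Q)q_W - (69q_W). Setting ∂π_W/∂q_W = 0: 136 - 3q_W - (3/2)(q_O + q_V) = 0.
Orion's profit: π_O = (205 - 1.5Q)q_O - (68q_O). Setting ∂π_O/∂q_O = 0: 137 - 3q_O - (3/2)(q_W + q_V) = 0.
Vertex's profit: π_V = (205 - 1.5Q)q_V - (8q_V). Setting ∂π_V/∂q_V = 0: 197 - 3q_V - (3/2)(q_W + q_O) = 0.
Summing all 3 equations gives 470 − 6Q = 0, hence Q = 235/3.
Back-substituting: q_W = (136 − 235/2)/(3/2) = 37/3, q_O = (137 − 235/2)/(3/2) = 13, q_V = (197 − 235/2)/(3/2) = 53.
Total output Q = 37/3 + 13 + 53 = 235/3.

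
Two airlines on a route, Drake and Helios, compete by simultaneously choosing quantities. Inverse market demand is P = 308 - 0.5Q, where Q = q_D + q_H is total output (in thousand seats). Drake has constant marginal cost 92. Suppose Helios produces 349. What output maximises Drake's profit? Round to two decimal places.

With the rival's output fixed at 349, Drake's profit is π_D = (308 - (1/2)·349 - (1/2)q_D)q_D - (92q_D) = (267/2 - (1/2)q_D)q_D - (92q_D).
∂π_D/∂q_D = 83/2 - q_D = 0, so q_D = 83/2.

41.50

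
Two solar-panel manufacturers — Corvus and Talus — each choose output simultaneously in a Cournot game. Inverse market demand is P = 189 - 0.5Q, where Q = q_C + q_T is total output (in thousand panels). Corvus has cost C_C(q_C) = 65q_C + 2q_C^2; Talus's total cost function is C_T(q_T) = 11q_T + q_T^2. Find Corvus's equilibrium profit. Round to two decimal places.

Corvus's profit: π_C = (189 - 0.5Q)q_C - (65q_C + 2q_C²). Setting ∂π_C/∂q_C = 0: 124 - 5q_C - (1/2)(q_T) = 0.
Talus's profit: π_T = (189 - 0.5Q)q_T - (11q_T + q_T²). Setting ∂π_T/∂q_T = 0: 178 - 3q_T - (1/2)(q_C) = 0.
Best responses: q_C = (124 - (1/2)q_T)/5, q_T = (178 - (1/2)q_C)/3.
Solving the pair: q_C = 1132/59, q_T = 56.1356.
Price P = 189 - (1/2)·75.3220 = 151.3390.
Corvus's profit: 151.3390·(1132/59) - 65·(1132/59) - 2(1132/59)² = 920.2988.

920.30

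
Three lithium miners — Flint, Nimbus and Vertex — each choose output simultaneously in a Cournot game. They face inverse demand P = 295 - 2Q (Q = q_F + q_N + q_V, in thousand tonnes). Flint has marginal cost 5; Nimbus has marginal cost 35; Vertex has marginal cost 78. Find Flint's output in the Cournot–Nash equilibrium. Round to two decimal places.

49.13

Flint's profit: π_F = (295 - 2Q)q_F - (5q_F). Setting ∂π_F/∂q_F = 0: 290 - 4q_F - 2(q_N + q_V) = 0.
Nimbus's profit: π_N = (295 - 2Q)q_N - (35q_N). Setting ∂π_N/∂q_N = 0: 260 - 4q_N - 2(q_F + q_V) = 0.
Vertex's first-order condition: 217 - 4q_V - 2(q_F + q_N) = 0.
Summing all 3 equations gives 767 − 8Q = 0, hence Q = 767/8.
Back-substituting: q_F = (290 − 767/4)/2 = 393/8, q_N = (260 − 767/4)/2 = 273/8, q_V = (217 − 767/4)/2 = 101/8.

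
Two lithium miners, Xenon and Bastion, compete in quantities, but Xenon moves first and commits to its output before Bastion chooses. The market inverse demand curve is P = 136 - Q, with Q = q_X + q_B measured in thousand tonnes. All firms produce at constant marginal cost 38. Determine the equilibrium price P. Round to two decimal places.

62.50

The follower Bastion best-responds to any q_X: π_B = (136 - Q)q_B - 38q_B.
Setting the follower's marginal profit to zero, 98 - q_X - 2q_B = 0, i.e. q_B = (98 - q_X)/2.
Xenon substitutes q_B(q_X) into its own profit: π_X = q_X(136 - q_X - (98 - q_X)/2) - 38q_X = (87 - (1/2)q_X)q_X - 38q_X.
Maximising: ∂π_X/∂q_X = 49 - q_X = 0, giving q_X = 49.
Then q_B = (98 - 49)/2 = 49/2.
Total output Q = 147/2, so price P = 136 - 147/2 = 125/2.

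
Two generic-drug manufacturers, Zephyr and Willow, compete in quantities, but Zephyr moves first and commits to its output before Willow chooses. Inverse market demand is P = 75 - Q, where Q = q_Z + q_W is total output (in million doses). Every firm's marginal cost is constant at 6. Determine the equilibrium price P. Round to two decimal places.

23.25

The follower Willow best-responds to any q_Z: π_W = (75 - Q)q_W - 6q_W.
∂π_W/∂q_W = 69 - q_Z - 2q_W = 0 gives the reaction function q_W = (69 - q_Z)/2.
Zephyr substitutes q_W(q_Z) into its own profit: π_Z = q_Z(75 - q_Z - (69 - q_Z)/2) - 6q_Z = (81/2 - (1/2)q_Z)q_Z - 6q_Z.
The leader's first-order condition 69/2 - q_Z = 0 yields q_Z = 69/2.
Then q_W = (69 - 69/2)/2 = 69/4.
Total output Q = 207/4, so price P = 75 - 207/4 = 93/4.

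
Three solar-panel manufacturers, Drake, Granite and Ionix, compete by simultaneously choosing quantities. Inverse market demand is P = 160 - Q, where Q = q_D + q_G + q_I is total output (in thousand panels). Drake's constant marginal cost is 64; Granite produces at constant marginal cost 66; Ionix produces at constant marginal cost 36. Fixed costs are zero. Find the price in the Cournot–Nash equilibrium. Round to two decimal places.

Drake's profit: π_D = (160 - Q)q_D - (64q_D). Setting ∂π_D/∂q_D = 0: 96 - 2q_D - (q_G + q_I) = 0.
Granite's profit: π_G = (160 - Q)q_G - (66q_G). Setting ∂π_G/∂q_G = 0: 94 - 2q_G - (q_D + q_I) = 0.
Ionix's first-order condition: 124 - 2q_I - (q_D + q_G) = 0.
Adding the 3 first-order conditions: 314 − 4Q = 0, so Q = 157/2.
Back-substituting: q_D = (96 − 157/2) = 35/2, q_G = (94 − 157/2) = 31/2, q_I = (124 − 157/2) = 91/2.
Total output Q = 157/2, so price P = 160 - 157/2 = 163/2.

81.50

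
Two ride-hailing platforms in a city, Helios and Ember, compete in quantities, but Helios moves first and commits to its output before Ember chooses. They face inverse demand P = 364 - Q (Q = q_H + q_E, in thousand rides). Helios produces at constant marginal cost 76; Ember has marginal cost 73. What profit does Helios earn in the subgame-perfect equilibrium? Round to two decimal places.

The follower Ember best-responds to any q_H: π_E = (364 - Q)q_E - 73q_E.
Follower FOC: 291 - q_H - 2q_E = 0, so q_E(q_H) = (291 - q_H)/2.
Helios substitutes q_E(q_H) into its own profit: π_H = q_H(364 - q_H - (291 - q_H)/2) - 76q_H = (437/2 - (1/2)q_H)q_H - 76q_H.
Leader FOC: 285/2 - q_H = 0, so q_H = 285/2.
Then q_E = (291 - 285/2)/2 = 297/4.
Price P = 364 - 867/4 = 589/4.
Helios's profit: (589/4 - 76)·(285/2) = 10153.1250.

10153.13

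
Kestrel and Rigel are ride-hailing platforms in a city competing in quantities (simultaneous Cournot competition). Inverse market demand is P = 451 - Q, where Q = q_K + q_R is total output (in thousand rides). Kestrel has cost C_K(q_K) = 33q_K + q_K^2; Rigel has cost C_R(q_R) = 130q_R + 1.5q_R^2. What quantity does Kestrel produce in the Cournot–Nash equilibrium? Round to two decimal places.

Kestrel's profit: π_K = (451 - Q)q_K - (33q_K + q_K²). Setting ∂π_K/∂q_K = 0: 418 - 4q_K - (q_R) = 0.
Rigel's profit: π_R = (451 - Q)q_R - (130q_R + (3/2)q_R²). Setting ∂π_R/∂q_R = 0: 321 - 5q_R - (q_K) = 0.
So q_K = (418 - q_R)/4 and q_R = (321 - q_K)/5.
Solving the pair: q_K = 1769/19, q_R = 866/19.

93.11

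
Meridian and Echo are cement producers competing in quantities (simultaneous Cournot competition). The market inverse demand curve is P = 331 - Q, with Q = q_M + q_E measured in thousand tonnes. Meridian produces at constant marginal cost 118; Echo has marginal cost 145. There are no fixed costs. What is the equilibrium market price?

198

Meridian's profit: π_M = (331 - Q)q_M - (118q_M). Setting ∂π_M/∂q_M = 0: 213 - 2q_M - (q_E) = 0.
Echo's profit: π_E = (331 - Q)q_E - (145q_E). Setting ∂π_E/∂q_E = 0: 186 - 2q_E - (q_M) = 0.
Best responses: q_M = (213 - q_E)/2, q_E = (186 - q_M)/2.
Solving the pair: q_M = 80, q_E = 53.
Total output Q = 133, so price P = 331 - 133 = 198.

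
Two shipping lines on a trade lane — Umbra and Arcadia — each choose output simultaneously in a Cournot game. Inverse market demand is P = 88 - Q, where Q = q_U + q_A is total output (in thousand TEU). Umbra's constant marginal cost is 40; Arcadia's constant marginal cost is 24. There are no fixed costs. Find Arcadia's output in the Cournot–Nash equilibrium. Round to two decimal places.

Umbra's profit: π_U = (88 - Q)q_U - (40q_U). Setting ∂π_U/∂q_U = 0: 48 - 2q_U - (q_A) = 0.
Arcadia's first-order condition: 64 - 2q_A - (q_U) = 0.
Rearranging gives the reaction functions q_U = (48 - q_A)/2 and q_A = (64 - q_U)/2.
Substituting one into the other gives q_U = 32/3 and q_A = 80/3.

26.67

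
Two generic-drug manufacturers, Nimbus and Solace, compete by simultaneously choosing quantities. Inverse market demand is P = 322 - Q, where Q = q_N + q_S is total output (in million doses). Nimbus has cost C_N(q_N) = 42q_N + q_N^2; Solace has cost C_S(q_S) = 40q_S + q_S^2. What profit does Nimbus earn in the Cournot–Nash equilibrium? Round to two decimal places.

Nimbus's profit: π_N = (322 - Q)q_N - (42q_N + q_N²). Setting ∂π_N/∂q_N = 0: 280 - 4q_N - (q_S) = 0.
Solace's first-order condition: 282 - 4q_S - (q_N) = 0.
Rearranging gives the reaction functions q_N = (280 - q_S)/4 and q_S = (282 - q_N)/4.
Substituting one into the other gives q_N = 838/15 and q_S = 848/15.
Price P = 322 - 562/5 = 1048/5.
Nimbus's profit: (1048/5)·(838/15) - 42·(838/15) - (838/15)² = 6242.1689.

6242.17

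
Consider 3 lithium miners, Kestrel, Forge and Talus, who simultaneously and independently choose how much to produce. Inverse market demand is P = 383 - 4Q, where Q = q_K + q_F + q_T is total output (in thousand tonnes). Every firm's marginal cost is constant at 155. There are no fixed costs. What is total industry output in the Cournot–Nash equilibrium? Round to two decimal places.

A representative firm's profit is π_i = q_i(383 - 4Q) - 155q_i.
First-order condition (treating rivals' output as given): 228 - 8q_i - 4·Σ_{j≠i} q_j = 0.
With identical firms every q_j equals q_i, so Σ_{j≠i} q_j = 2q_i and 228 = 16q_i, giving q_i = 57/4.
Total output Q = 57/4 + 57/4 + 57/4 = 171/4.

42.75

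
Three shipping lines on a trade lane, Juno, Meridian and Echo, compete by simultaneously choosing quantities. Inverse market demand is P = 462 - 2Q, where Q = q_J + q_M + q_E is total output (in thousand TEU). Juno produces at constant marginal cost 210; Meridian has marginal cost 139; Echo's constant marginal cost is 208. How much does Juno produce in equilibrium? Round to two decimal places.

Juno's profit: π_J = (462 - 2Q)q_J - (210q_J). Setting ∂π_J/∂q_J = 0: 252 - 4q_J - 2(q_M + q_E) = 0.
Meridian's first-order condition: 323 - 4q_M - 2(q_J + q_E) = 0.
Echo's profit: π_E = (462 - 2Q)q_E - (208q_E). Setting ∂π_E/∂q_E = 0: 254 - 4q_E - 2(q_J + q_M) = 0.
Adding the 3 first-order conditions: 829 − 8Q = 0, so Q = 829/8.
Back-substituting: q_J = (252 − 829/4)/2 = 179/8, q_M = (323 − 829/4)/2 = 463/8, q_E = (254 − 829/4)/2 = 187/8.

22.38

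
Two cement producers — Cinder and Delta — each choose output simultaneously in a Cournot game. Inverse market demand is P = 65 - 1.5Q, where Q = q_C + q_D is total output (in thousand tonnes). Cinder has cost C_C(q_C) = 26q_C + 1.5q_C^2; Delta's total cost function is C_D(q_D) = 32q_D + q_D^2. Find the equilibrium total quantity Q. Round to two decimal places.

10.27

Cinder's profit: π_C = (65 - 1.5Q)q_C - (26q_C + (3/2)q_C²). Setting ∂π_C/∂q_C = 0: 39 - 6q_C - (3/2)(q_D) = 0.
Delta's first-order condition: 33 - 5q_D - (3/2)(q_C) = 0.
Rearranging gives the reaction functions q_C = (39 - (3/2)q_D)/6 and q_D = (33 - (3/2)q_C)/5.
Solving the pair: q_C = 194/37, q_D = 186/37.
Total output Q = 194/37 + 186/37 = 380/37.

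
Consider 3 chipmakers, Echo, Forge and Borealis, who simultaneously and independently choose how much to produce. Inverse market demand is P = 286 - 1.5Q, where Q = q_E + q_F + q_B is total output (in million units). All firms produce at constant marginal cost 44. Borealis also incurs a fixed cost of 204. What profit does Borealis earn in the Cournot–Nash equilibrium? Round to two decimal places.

2236.17

Each firm earns π_i = (286 - 1.5Q)q_i - 44q_i.
First-order condition (treating rivals' output as given): 242 - 3q_i - (3/2)·Σ_{j≠i} q_j = 0.
By symmetry each firm produces the same amount; substituting Σ_{j≠i} q_j = 2q_i yields q_i = 242/6 = 121/3.
Price P = 286 - (3/2)·121 = 209/2.
Borealis's profit: (209/2 - 44)·(121/3) - 204 = 2236.1667.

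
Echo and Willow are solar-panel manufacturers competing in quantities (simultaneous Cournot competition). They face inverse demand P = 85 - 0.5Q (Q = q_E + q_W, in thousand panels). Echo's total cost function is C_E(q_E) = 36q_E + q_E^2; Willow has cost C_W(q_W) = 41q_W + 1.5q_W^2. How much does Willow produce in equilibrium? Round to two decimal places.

9.15

Echo's profit: π_E = (85 - 0.5Q)q_E - (36q_E + q_E²). Setting ∂π_E/∂q_E = 0: 49 - 3q_E - (1/2)(q_W) = 0.
Willow's first-order condition: 44 - 4q_W - (1/2)(q_E) = 0.
Best responses: q_E = (49 - (1/2)q_W)/3, q_W = (44 - (1/2)q_E)/4.
Solving the pair: q_E = 696/47, q_W = 430/47.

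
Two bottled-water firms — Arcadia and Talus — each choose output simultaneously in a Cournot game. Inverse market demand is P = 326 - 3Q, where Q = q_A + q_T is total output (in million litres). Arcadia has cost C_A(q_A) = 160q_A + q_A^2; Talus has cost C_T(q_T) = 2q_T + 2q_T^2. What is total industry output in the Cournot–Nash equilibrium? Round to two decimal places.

39.18

Arcadia's profit: π_A = (326 - 3Q)q_A - (160q_A + q_A²). Setting ∂π_A/∂q_A = 0: 166 - 8q_A - 3(q_T) = 0.
Talus's first-order condition: 324 - 10q_T - 3(q_A) = 0.
Rearranging gives the reaction functions q_A = (166 - 3q_T)/8 and q_T = (324 - 3q_A)/10.
Substituting one into the other gives q_A = 688/71 and q_T = 29.4930.
Total output Q = 688/71 + 29.4930 = 39.1831.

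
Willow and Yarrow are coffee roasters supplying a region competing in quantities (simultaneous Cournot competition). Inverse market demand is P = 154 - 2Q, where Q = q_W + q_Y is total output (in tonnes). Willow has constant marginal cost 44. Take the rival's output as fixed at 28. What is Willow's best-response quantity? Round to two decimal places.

13.50

With the rival's output fixed at 28, Willow's profit is π_W = (154 - 2·28 - 2q_W)q_W - (44q_W) = (98 - 2q_W)q_W - (44q_W).
∂π_W/∂q_W = 54 - 4q_W = 0, so q_W = 27/2.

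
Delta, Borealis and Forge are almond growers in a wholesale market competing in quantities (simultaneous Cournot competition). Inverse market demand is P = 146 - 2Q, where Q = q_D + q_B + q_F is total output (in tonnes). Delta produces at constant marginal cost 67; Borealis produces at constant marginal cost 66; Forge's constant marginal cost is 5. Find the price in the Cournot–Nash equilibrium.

Delta's profit: π_D = (146 - 2Q)q_D - (67q_D). Setting ∂π_D/∂q_D = 0: 79 - 4q_D - 2(q_B + q_F) = 0.
Borealis's profit: π_B = (146 - 2Q)q_B - (66q_B). Setting ∂π_B/∂q_B = 0: 80 - 4q_B - 2(q_D + q_F) = 0.
Forge's profit: π_F = (146 - 2Q)q_F - (5q_F). Setting ∂π_F/∂q_F = 0: 141 - 4q_F - 2(q_D + q_B) = 0.
Summing all 3 equations gives 300 − 8Q = 0, hence Q = 75/2.
Back-substituting: q_D = (79 − 75)/2 = 2, q_B = (80 − 75)/2 = 5/2, q_F = (141 − 75)/2 = 33.
Total output Q = 75/2, so price P = 146 - 2·(75/2) = 71.

71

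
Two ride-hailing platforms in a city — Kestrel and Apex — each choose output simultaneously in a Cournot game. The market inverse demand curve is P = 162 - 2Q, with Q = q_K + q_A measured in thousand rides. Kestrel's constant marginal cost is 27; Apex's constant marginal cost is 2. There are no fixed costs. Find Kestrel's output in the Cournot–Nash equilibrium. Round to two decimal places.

Kestrel's profit: π_K = (162 - 2Q)q_K - (27q_K). Setting ∂π_K/∂q_K = 0: 135 - 4q_K - 2(q_A) = 0.
Apex's first-order condition: 160 - 4q_A - 2(q_K) = 0.
Rearranging gives the reaction functions q_K = (135 - 2q_A)/4 and q_A = (160 - 2q_K)/4.
Substituting one into the other gives q_K = 55/3 and q_A = 185/6.

18.33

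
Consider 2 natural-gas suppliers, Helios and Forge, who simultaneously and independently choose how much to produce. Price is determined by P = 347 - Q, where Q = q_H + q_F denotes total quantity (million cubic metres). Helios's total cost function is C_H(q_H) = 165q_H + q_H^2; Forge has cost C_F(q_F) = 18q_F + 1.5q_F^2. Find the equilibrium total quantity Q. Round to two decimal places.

90.26

Helios's profit: π_H = (347 - Q)q_H - (165q_H + q_H²). Setting ∂π_H/∂q_H = 0: 182 - 4q_H - (q_F) = 0.
Forge's profit: π_F = (347 - Q)q_F - (18q_F + (3/2)q_F²). Setting ∂π_F/∂q_F = 0: 329 - 5q_F - (q_H) = 0.
So q_H = (182 - q_F)/4 and q_F = (329 - q_H)/5.
Solving the pair: q_H = 581/19, q_F = 1134/19.
Total output Q = 581/19 + 1134/19 = 1715/19.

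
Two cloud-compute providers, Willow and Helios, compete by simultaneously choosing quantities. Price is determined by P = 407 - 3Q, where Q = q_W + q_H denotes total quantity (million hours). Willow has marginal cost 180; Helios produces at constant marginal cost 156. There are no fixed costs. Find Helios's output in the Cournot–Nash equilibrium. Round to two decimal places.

Willow's profit: π_W = (407 - 3Q)q_W - (180q_W). Setting ∂π_W/∂q_W = 0: 227 - 6q_W - 3(q_H) = 0.
Helios's profit: π_H = (407 - 3Q)q_H - (156q_H). Setting ∂π_H/∂q_H = 0: 251 - 6q_H - 3(q_W) = 0.
So q_W = (227 - 3q_H)/6 and q_H = (251 - 3q_W)/6.
Substituting one into the other gives q_W = 203/9 and q_H = 275/9.

30.56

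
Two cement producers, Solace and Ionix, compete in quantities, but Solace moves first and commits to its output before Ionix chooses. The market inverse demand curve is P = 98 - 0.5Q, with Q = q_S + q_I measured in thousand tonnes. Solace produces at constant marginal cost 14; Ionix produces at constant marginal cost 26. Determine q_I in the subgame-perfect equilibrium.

24

Solve by backward induction. Given q_S, the follower Ionix maximises π_I = (98 - (1/2)q_S - (1/2)q_I)q_I - 26q_I.
∂π_I/∂q_I = 72 - (1/2)q_S - q_I = 0 gives the reaction function q_I = (72 - (1/2)q_S).
Solace substitutes q_I(q_S) into its own profit: π_S = q_S(98 - (1/2)q_S - (72 - (1/2)q_S)/2) - 14q_S = (62 - (1/4)q_S)q_S - 14q_S.
Maximising: ∂π_S/∂q_S = 48 - (1/2)q_S = 0, giving q_S = 96.
Then q_I = (72 - (1/2)·96) = 24.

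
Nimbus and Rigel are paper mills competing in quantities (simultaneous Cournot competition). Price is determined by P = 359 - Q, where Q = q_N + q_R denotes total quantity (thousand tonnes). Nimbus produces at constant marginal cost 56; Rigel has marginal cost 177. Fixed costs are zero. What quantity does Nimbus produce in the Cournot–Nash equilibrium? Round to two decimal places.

Nimbus's profit: π_N = (359 - Q)q_N - (56q_N). Setting ∂π_N/∂q_N = 0: 303 - 2q_N - (q_R) = 0.
Rigel's profit: π_R = (359 - Q)q_R - (177q_R). Setting ∂π_R/∂q_R = 0: 182 - 2q_R - (q_N) = 0.
Best responses: q_N = (303 - q_R)/2, q_R = (182 - q_N)/2.
Substituting one into the other gives q_N = 424/3 and q_R = 61/3.

141.33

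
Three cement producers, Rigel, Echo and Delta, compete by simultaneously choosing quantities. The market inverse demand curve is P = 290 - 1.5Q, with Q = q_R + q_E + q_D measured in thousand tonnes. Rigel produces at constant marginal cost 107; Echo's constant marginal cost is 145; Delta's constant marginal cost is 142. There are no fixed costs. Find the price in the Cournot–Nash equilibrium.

171

Rigel's profit: π_R = (290 - 1.5Q)q_R - (107q_R). Setting ∂π_R/∂q_R = 0: 183 - 3q_R - (3/2)(q_E + q_D) = 0.
Echo's profit: π_E = (290 - 1.5Q)q_E - (145q_E). Setting ∂π_E/∂q_E = 0: 145 - 3q_E - (3/2)(q_R + q_D) = 0.
Delta's profit: π_D = (290 - 1.5Q)q_D - (142q_D). Setting ∂π_D/∂q_D = 0: 148 - 3q_D - (3/2)(q_R + q_E) = 0.
Adding the 3 first-order conditions: 476 − 6Q = 0, so Q = 238/3.
Back-substituting: q_R = (183 − 119)/(3/2) = 128/3, q_E = (145 − 119)/(3/2) = 52/3, q_D = (148 − 119)/(3/2) = 58/3.
Total output Q = 238/3, so price P = 290 - (3/2)·(238/3) = 171.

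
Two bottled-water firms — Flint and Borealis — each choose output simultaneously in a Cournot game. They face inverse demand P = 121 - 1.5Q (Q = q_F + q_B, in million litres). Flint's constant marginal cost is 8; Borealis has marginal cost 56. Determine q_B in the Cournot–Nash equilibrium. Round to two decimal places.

3.78

Flint's profit: π_F = (121 - 1.5Q)q_F - (8q_F). Setting ∂π_F/∂q_F = 0: 113 - 3q_F - (3/2)(q_B) = 0.
Borealis's first-order condition: 65 - 3q_B - (3/2)(q_F) = 0.
Best responses: q_F = (113 - (3/2)q_B)/3, q_B = (65 - (3/2)q_F)/3.
Substituting one into the other gives q_F = 322/9 and q_B = 34/9.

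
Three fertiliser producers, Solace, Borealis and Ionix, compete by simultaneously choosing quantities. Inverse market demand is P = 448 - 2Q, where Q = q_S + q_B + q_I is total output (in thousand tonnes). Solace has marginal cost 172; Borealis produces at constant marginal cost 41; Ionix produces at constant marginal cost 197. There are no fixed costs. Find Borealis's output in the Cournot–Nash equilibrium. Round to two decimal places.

86.75

Solace's profit: π_S = (448 - 2Q)q_S - (172q_S). Setting ∂π_S/∂q_S = 0: 276 - 4q_S - 2(q_B + q_I) = 0.
Borealis's profit: π_B = (448 - 2Q)q_B - (41q_B). Setting ∂π_B/∂q_B = 0: 407 - 4q_B - 2(q_S + q_I) = 0.
Ionix's profit: π_I = (448 - 2Q)q_I - (197q_I). Setting ∂π_I/∂q_I = 0: 251 - 4q_I - 2(q_S + q_B) = 0.
Summing all 3 equations gives 934 − 8Q = 0, hence Q = 467/4.
Back-substituting: q_S = (276 − 467/2)/2 = 85/4, q_B = (407 − 467/2)/2 = 347/4, q_I = (251 − 467/2)/2 = 35/4.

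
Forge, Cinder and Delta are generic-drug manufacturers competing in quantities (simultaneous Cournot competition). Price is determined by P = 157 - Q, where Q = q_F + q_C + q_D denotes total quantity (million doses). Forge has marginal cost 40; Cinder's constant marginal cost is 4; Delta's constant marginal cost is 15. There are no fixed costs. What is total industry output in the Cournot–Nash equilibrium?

Forge's profit: π_F = (157 - Q)q_F - (40q_F). Setting ∂π_F/∂q_F = 0: 117 - 2q_F - (q_C + q_D) = 0.
Cinder's first-order condition: 153 - 2q_C - (q_F + q_D) = 0.
Delta's first-order condition: 142 - 2q_D - (q_F + q_C) = 0.
Summing all 3 equations gives 412 − 4Q = 0, hence Q = 103.
Back-substituting: q_F = (117 − 103) = 14, q_C = (153 − 103) = 50, q_D = (142 − 103) = 39.
Total output Q = 14 + 50 + 39 = 103.

103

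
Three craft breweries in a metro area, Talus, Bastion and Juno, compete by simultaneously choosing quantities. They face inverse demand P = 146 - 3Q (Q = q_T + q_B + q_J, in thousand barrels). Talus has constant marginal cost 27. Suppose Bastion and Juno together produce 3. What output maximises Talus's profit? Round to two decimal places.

With rivals' combined output fixed at 3, Talus's profit is π_T = (146 - 3·3 - 3q_T)q_T - (27q_T) = (137 - 3q_T)q_T - (27q_T).
∂π_T/∂q_T = 110 - 6q_T = 0, so q_T = 55/3.

18.33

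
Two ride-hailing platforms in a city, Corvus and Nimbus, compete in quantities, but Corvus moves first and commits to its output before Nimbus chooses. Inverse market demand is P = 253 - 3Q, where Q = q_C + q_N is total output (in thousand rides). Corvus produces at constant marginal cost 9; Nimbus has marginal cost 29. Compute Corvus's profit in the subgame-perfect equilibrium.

2904

The follower Nimbus best-responds to any q_C: π_N = (253 - 3Q)q_N - 29q_N.
Setting the follower's marginal profit to zero, 224 - 3q_C - 6q_N = 0, i.e. q_N = (224 - 3q_C)/6.
The leader anticipates this reaction. Substituting into P = 253 - 3Q gives P = 141 - (3/2)q_C, so π_C = (141 - (3/2)q_C)q_C - 9q_C.
Leader FOC: 132 - 3q_C = 0, so q_C = 44.
Then q_N = (224 - 3·44)/6 = 46/3.
Price P = 253 - 3·(178/3) = 75.
Corvus's profit: (75 - 9)·44 = 2904.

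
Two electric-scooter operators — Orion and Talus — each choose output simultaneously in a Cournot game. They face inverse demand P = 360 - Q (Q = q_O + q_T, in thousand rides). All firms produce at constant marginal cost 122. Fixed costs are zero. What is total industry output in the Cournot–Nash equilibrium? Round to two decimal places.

158.67

Each firm earns π_i = (360 - Q)q_i - 122q_i.
First-order condition (treating rivals' output as given): 238 - 2q_i - q_j = 0.
By symmetry each firm produces the same amount; substituting q_j = q_i yields q_i = 238/3.
Total output Q = 238/3 + 238/3 = 476/3.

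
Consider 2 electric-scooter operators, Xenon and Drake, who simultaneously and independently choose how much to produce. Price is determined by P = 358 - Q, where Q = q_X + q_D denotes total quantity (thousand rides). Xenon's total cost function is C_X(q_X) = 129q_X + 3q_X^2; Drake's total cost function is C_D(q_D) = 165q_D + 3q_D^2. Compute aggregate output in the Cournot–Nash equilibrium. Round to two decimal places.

46.89

Xenon's profit: π_X = (358 - Q)q_X - (129q_X + 3q_X²). Setting ∂π_X/∂q_X = 0: 229 - 8q_X - (q_D) = 0.
Drake's profit: π_D = (358 - Q)q_D - (165q_D + 3q_D²). Setting ∂π_D/∂q_D = 0: 193 - 8q_D - (q_X) = 0.
Best responses: q_X = (229 - q_D)/8, q_D = (193 - q_X)/8.
Substituting one into the other gives q_X = 1639/63 and q_D = 1315/63.
Total output Q = 1639/63 + 1315/63 = 422/9.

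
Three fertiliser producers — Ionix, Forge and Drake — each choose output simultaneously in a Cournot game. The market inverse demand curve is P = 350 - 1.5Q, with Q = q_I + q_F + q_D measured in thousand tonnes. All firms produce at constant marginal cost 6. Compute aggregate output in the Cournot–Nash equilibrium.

Each firm earns π_i = (350 - 1.5Q)q_i - 6q_i.
First-order condition (treating rivals' output as given): 344 - 3q_i - (3/2)·Σ_{j≠i} q_j = 0.
By symmetry each firm produces the same amount; substituting Σ_{j≠i} q_j = 2q_i yields q_i = 344/6 = 172/3.
Total output Q = 172/3 + 172/3 + 172/3 = 172.

172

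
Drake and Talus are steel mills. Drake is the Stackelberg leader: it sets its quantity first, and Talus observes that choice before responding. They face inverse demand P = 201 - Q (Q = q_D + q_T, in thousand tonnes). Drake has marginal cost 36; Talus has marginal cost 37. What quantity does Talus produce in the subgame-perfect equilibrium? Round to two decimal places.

40.50

Solve by backward induction. Given q_D, the follower Talus maximises π_T = (201 - q_D - q_T)q_T - 37q_T.
Follower FOC: 164 - q_D - 2q_T = 0, so q_T(q_D) = (164 - q_D)/2.
The leader anticipates this reaction. Substituting into P = 201 - Q gives P = 119 - (1/2)q_D, so π_D = (119 - (1/2)q_D)q_D - 36q_D.
Leader FOC: 83 - q_D = 0, so q_D = 83.
Then q_T = (164 - 83)/2 = 81/2.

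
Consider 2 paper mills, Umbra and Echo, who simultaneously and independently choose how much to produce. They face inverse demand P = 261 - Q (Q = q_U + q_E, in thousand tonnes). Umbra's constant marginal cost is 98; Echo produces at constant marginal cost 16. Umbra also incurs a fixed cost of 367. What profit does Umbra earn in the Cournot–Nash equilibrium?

Umbra's profit: π_U = (261 - Q)q_U - (98q_U). Setting ∂π_U/∂q_U = 0: 163 - 2q_U - (q_E) = 0.
Echo's first-order condition: 245 - 2q_E - (q_U) = 0.
So q_U = (163 - q_E)/2 and q_E = (245 - q_U)/2.
Solving the pair: q_U = 27, q_E = 109.
Price P = 261 - 136 = 125.
Umbra's profit: (125 - 98)·27 - 367 = 362.

362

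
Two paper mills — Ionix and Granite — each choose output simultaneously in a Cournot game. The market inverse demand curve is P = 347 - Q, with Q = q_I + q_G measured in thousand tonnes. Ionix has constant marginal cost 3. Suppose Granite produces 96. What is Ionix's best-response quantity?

With the rival's output fixed at 96, Ionix's profit is π_I = (347 - 96 - q_I)q_I - (3q_I) = (251 - q_I)q_I - (3q_I).
∂π_I/∂q_I = 248 - 2q_I = 0, so q_I = 124.

124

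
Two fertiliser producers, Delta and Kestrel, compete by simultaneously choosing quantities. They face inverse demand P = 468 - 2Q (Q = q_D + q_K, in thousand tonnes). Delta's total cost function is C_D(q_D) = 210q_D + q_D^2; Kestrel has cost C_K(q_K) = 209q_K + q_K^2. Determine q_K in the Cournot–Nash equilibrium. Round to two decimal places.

Delta's profit: π_D = (468 - 2Q)q_D - (210q_D + q_D²). Setting ∂π_D/∂q_D = 0: 258 - 6q_D - 2(q_K) = 0.
Kestrel's first-order condition: 259 - 6q_K - 2(q_D) = 0.
Rearranging gives the reaction functions q_D = (258 - 2q_K)/6 and q_K = (259 - 2q_D)/6.
Solving the pair: q_D = 515/16, q_K = 519/16.

32.44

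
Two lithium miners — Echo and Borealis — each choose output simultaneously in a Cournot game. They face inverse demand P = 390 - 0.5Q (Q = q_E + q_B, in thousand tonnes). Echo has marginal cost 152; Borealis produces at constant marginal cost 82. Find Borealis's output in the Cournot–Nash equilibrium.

Echo's profit: π_E = (390 - 0.5Q)q_E - (152q_E). Setting ∂π_E/∂q_E = 0: 238 - q_E - (1/2)(q_B) = 0.
Borealis's profit: π_B = (390 - 0.5Q)q_B - (82q_B). Setting ∂π_B/∂q_B = 0: 308 - q_B - (1/2)(q_E) = 0.
Rearranging gives the reaction functions q_E = (238 - (1/2)q_B) and q_B = (308 - (1/2)q_E).
Substituting one into the other gives q_E = 112 and q_B = 252.

252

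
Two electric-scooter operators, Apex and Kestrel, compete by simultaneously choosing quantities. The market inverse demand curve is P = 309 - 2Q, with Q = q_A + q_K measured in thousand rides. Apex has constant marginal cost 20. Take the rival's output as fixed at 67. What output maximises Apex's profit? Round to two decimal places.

38.75

With the rival's output fixed at 67, Apex's profit is π_A = (309 - 2·67 - 2q_A)q_A - (20q_A) = (175 - 2q_A)q_A - (20q_A).
∂π_A/∂q_A = 155 - 4q_A = 0, so q_A = 155/4.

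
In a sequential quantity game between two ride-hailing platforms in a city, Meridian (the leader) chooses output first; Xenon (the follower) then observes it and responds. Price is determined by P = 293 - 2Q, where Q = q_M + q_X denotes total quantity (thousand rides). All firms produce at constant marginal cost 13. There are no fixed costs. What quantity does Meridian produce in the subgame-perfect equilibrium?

Solve by backward induction. Given q_M, the follower Xenon maximises π_X = (293 - 2q_M - 2q_X)q_X - 13q_X.
Setting the follower's marginal profit to zero, 280 - 2q_M - 4q_X = 0, i.e. q_X = (280 - 2q_M)/4.
The leader anticipates this reaction. Substituting into P = 293 - 2Q gives P = 153 - q_M, so π_M = (153 - q_M)q_M - 13q_M.
Maximising: ∂π_M/∂q_M = 140 - 2q_M = 0, giving q_M = 70.
Then q_X = (280 - 2·70)/4 = 35.

70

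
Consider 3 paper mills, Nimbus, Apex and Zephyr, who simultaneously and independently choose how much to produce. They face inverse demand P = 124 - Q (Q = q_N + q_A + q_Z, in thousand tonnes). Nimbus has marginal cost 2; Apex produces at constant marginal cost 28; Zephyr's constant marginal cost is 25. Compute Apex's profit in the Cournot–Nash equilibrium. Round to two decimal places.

280.56

Nimbus's profit: π_N = (124 - Q)q_N - (2q_N). Setting ∂π_N/∂q_N = 0: 122 - 2q_N - (q_A + q_Z) = 0.
Apex's profit: π_A = (124 - Q)q_A - (28q_A). Setting ∂π_A/∂q_A = 0: 96 - 2q_A - (q_N + q_Z) = 0.
Zephyr's profit: π_Z = (124 - Q)q_Z - (25q_Z). Setting ∂π_Z/∂q_Z = 0: 99 - 2q_Z - (q_N + q_A) = 0.
Adding the 3 conditions: 317 − 2Q − 2Q = 0, i.e. Q = 317/4.
Back-substituting: q_N = (122 − 317/4) = 171/4, q_A = (96 − 317/4) = 67/4, q_Z = (99 − 317/4) = 79/4.
Price P = 124 - 317/4 = 179/4.
Apex's profit: (179/4 - 28)·(67/4) = 280.5625.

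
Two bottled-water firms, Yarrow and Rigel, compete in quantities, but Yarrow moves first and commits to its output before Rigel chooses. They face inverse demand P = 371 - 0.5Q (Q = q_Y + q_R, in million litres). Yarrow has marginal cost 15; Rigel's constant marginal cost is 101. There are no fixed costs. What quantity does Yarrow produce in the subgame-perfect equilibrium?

442

Solve by backward induction. Given q_Y, the follower Rigel maximises π_R = (371 - (1/2)q_Y - (1/2)q_R)q_R - 101q_R.
Follower FOC: 270 - (1/2)q_Y - q_R = 0, so q_R(q_Y) = (270 - (1/2)q_Y).
The leader anticipates this reaction. Substituting into P = 371 - 0.5Q gives P = 236 - (1/4)q_Y, so π_Y = (236 - (1/4)q_Y)q_Y - 15q_Y.
The leader's first-order condition 221 - (1/2)q_Y = 0 yields q_Y = 442.
Then q_R = (270 - (1/2)·442) = 49.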